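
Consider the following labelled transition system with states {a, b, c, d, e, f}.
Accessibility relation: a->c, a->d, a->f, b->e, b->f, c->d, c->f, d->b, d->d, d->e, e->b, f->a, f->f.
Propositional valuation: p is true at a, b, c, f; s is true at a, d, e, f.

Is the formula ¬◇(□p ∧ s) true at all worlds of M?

No

Recall that □ψ holds at a world iff ψ holds at every accessible world, and ◇ψ holds iff ψ holds at some accessible world.
Let φ = ¬◇(□p ∧ s). Evaluate φ at each world:
  a (successors {c, d, f}): φ is false.
  b (successors {e, f}): φ is false.
  c (successors {d, f}): φ is false.
  d (successors {b, d, e}): φ is false.
  e (successors {b}): φ is true.
  f (successors {a, f}): φ is false.
Detail at a (counterexample):
  At a: ◇(□p ∧ s) is true, so ¬◇(□p ∧ s) is false.
    At a: ◇(□p ∧ s) requires □p ∧ s at some successor in {c, d, f}.
      □p ∧ s holds at f, so ◇(□p ∧ s) is true at a.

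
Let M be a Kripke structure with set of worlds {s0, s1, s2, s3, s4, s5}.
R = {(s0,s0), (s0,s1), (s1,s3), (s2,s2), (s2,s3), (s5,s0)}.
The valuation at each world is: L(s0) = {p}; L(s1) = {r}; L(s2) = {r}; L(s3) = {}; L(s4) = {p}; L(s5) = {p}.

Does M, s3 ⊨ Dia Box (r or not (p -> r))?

No

At s3: no accessible worlds, so Dia Box (r or not (p -> r)) is false.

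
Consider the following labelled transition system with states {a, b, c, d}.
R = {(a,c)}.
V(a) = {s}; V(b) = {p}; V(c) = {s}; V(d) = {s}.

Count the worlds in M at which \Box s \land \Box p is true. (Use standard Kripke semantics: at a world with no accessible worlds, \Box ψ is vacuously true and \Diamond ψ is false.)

Let φ = \Box s \land \Box p. Evaluate φ at each world:
  a (successors {c}): φ is false.
  b (successors ∅): φ is true.
  c (successors ∅): φ is true.
  d (successors ∅): φ is true.
For instance, at a:
  At a: \Box s is true, \Box p is false, so \Box s \land \Box p is false.
    At a: \Box s requires s at every successor {c}.
      At c: s is true.
    So \Box s is true at a.
    At a: \Box p requires p at every successor {c}.
      p fails at c, so \Box p is false at a.
Satisfying worlds: {b, c, d}

3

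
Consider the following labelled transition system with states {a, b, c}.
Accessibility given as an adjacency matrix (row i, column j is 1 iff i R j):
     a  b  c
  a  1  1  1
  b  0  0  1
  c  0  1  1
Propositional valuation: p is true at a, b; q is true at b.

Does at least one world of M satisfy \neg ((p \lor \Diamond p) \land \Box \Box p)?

Yes

Let φ = \neg ((p \lor \Diamond p) \land \Box \Box p). Evaluate φ at each world:
  a (successors {a, b, c}): φ is true.
  b (successors {c}): φ is true.
  c (successors {b, c}): φ is true.
Detail at a (witness):
  At a: (p \lor \Diamond p) \land \Box \Box p is false, so \neg ((p \lor \Diamond p) \land \Box \Box p) is true.
    At a: p \lor \Diamond p is true, \Box \Box p is false, so (p \lor \Diamond p) \land \Box \Box p is false.
      At a: p is true, \Diamond p is true, so p \lor \Diamond p is true.
      At a: \Box \Box p requires \Box p at every successor {a, b, c}.
        \Box p fails at a, so \Box \Box p is false at a.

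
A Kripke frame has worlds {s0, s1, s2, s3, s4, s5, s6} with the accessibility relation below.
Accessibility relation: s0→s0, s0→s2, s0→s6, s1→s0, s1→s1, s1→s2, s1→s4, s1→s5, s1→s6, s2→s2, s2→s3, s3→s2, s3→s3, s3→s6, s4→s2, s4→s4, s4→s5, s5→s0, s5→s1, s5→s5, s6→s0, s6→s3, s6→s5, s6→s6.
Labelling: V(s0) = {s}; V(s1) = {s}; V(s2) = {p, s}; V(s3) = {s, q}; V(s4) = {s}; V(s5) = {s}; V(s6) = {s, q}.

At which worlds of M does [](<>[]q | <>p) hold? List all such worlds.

s2

Recall that []ψ holds at a world iff ψ holds at every accessible world, and <>ψ holds iff ψ holds at some accessible world.
Let φ = [](<>[]q | <>p). Evaluate φ at each world:
  s0 (successors {s0, s2, s6}): φ is false.
  s1 (successors {s0, s1, s2, s4, s5, s6}): φ is false.
  s2 (successors {s2, s3}): φ is true.
  s3 (successors {s2, s3, s6}): φ is false.
  s4 (successors {s2, s4, s5}): φ is false.
  s5 (successors {s0, s1, s5}): φ is false.
  s6 (successors {s0, s3, s5, s6}): φ is false.
For instance, at s5:
  At s5: [](<>[]q | <>p) requires <>[]q | <>p at every successor {s0, s1, s5}.
    <>[]q | <>p fails at s5, so [](<>[]q | <>p) is false at s5.
      At s5: <>[]q is false, <>p is false, so <>[]q | <>p is false.
Satisfying worlds: {s2}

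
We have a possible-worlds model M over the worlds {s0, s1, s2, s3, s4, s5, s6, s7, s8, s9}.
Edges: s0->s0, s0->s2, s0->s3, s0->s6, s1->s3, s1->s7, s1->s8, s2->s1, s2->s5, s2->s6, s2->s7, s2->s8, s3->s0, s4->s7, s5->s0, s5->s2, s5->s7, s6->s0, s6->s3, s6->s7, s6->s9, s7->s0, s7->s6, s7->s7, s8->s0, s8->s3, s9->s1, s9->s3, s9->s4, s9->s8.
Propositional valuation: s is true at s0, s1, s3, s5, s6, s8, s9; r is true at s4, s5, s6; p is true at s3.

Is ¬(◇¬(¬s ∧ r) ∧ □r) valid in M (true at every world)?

Yes

Recall that □ψ holds at a world iff ψ holds at every accessible world, and ◇ψ holds iff ψ holds at some accessible world.
Let φ = ¬(◇¬(¬s ∧ r) ∧ □r). Evaluate φ at each world:
  s0 (successors {s0, s2, s3, s6}): φ is true.
  s1 (successors {s3, s7, s8}): φ is true.
  s2 (successors {s1, s5, s6, s7, s8}): φ is true.
  s3 (successors {s0}): φ is true.
  s4 (successors {s7}): φ is true.
  s5 (successors {s0, s2, s7}): φ is true.
  s6 (successors {s0, s3, s7, s9}): φ is true.
  s7 (successors {s0, s6, s7}): φ is true.
  s8 (successors {s0, s3}): φ is true.
  s9 (successors {s1, s3, s4, s8}): φ is true.
For instance, at s6:
  At s6: ◇¬(¬s ∧ r) ∧ □r is false, so ¬(◇¬(¬s ∧ r) ∧ □r) is true.
    At s6: ◇¬(¬s ∧ r) is true, □r is false, so ◇¬(¬s ∧ r) ∧ □r is false.
      At s6: ◇¬(¬s ∧ r) requires ¬(¬s ∧ r) at some successor in {s0, s3, s7, s9}.
        ¬(¬s ∧ r) holds at s0, so ◇¬(¬s ∧ r) is true at s6.
      At s6: □r requires r at every successor {s0, s3, s7, s9}.
        r fails at s0, so □r is false at s6.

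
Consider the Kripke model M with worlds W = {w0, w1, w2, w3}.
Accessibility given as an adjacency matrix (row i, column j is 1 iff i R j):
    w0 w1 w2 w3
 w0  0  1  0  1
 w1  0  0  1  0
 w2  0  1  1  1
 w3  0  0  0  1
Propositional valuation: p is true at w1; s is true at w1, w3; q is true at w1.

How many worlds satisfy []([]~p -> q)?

Let φ = []([]~p -> q). Evaluate φ at each world:
  w0 (successors {w1, w3}): φ is false.
  w1 (successors {w2}): φ is true.
  w2 (successors {w1, w2, w3}): φ is false.
  w3 (successors {w3}): φ is false.
For instance, at w1:
  At w1: []([]~p -> q) requires []~p -> q at every successor {w2}.
      At w2: []~p is false, q is false, so []~p -> q is true.
  So []([]~p -> q) is true at w1.
Satisfying worlds: {w1}

1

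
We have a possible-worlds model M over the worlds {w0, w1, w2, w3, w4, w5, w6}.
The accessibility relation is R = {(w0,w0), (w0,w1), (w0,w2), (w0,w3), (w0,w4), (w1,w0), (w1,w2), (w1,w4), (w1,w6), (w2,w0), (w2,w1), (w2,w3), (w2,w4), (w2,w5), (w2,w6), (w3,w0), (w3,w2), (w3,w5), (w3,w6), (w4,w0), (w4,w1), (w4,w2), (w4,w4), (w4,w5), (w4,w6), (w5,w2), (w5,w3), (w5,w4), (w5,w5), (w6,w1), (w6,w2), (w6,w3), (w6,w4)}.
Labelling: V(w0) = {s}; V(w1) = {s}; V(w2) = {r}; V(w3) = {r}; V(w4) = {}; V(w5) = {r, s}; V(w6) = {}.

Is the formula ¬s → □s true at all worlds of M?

No

Recall that □ψ holds at a world iff ψ holds at every accessible world, and ◇ψ holds iff ψ holds at some accessible world.
Let φ = ¬s → □s. Evaluate φ at each world:
  w0 (successors {w0, w1, w2, w3, w4}): φ is true.
  w1 (successors {w0, w2, w4, w6}): φ is true.
  w2 (successors {w0, w1, w3, w4, w5, w6}): φ is false.
  w3 (successors {w0, w2, w5, w6}): φ is false.
  w4 (successors {w0, w1, w2, w4, w5, w6}): φ is false.
  w5 (successors {w2, w3, w4, w5}): φ is true.
  w6 (successors {w1, w2, w3, w4}): φ is false.
Detail at w2 (counterexample):
  At w2: ¬s is true, □s is false, so ¬s → □s is false.
    At w2: □s requires s at every successor {w0, w1, w3, w4, w5, w6}.
      s fails at w3, so □s is false at w2.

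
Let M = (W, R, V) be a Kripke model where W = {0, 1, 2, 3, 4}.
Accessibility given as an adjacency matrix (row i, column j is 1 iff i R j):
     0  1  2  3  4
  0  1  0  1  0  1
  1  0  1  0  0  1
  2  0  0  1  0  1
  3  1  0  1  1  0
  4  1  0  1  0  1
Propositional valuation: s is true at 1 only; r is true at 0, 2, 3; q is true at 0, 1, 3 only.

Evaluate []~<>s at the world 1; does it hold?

No

At 1: []~<>s requires ~<>s at every successor {1, 4}.
  ~<>s fails at 1, so []~<>s is false at 1.
    At 1: <>s is true, so ~<>s is false.
      At 1: <>s requires s at some successor in {1, 4}.
        s holds at 1, so <>s is true at 1.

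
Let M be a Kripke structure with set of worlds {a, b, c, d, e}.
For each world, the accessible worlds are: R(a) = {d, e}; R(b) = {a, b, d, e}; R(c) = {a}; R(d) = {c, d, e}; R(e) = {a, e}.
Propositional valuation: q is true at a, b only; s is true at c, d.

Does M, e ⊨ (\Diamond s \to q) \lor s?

Yes

Recall that \Diamond ψ holds at a world iff ψ holds at some accessible world.
At e: \Diamond s \to q is true, s is false, so (\Diamond s \to q) \lor s is true.
  At e: \Diamond s is false, q is false, so \Diamond s \to q is true.
    At e: \Diamond s requires s at some successor in {a, e}.
      At a: s is false.
      At e: s is false.
    So \Diamond s is false at e.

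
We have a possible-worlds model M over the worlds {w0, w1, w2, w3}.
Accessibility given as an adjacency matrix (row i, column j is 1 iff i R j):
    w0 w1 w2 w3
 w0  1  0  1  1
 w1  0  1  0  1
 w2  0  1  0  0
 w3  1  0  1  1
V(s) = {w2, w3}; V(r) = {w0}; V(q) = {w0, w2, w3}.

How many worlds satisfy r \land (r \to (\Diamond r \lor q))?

1

Recall that \Diamond ψ holds at a world iff ψ holds at some accessible world.
Let φ = r \land (r \to (\Diamond r \lor q)). Evaluate φ at each world:
  w0 (successors {w0, w2, w3}): φ is true.
  w1 (successors {w1, w3}): φ is false.
  w2 (successors {w1}): φ is false.
  w3 (successors {w0, w2, w3}): φ is false.
For instance, at w3:
  At w3: r is false, r \to (\Diamond r \lor q) is true, so r \land (r \to (\Diamond r \lor q)) is false.
    At w3: r is false, \Diamond r \lor q is true, so r \to (\Diamond r \lor q) is true.
      At w3: \Diamond r is true, q is true, so \Diamond r \lor q is true.
Satisfying worlds: {w0}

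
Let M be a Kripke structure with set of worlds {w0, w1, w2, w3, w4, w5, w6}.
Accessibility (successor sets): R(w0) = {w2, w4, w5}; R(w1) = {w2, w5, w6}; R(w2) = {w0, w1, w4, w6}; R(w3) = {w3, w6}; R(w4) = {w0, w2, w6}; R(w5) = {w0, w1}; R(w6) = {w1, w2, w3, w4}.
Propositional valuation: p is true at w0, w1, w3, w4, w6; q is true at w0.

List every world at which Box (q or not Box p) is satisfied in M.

Recall that Box ψ holds at a world iff ψ holds at every accessible world, and Dia ψ holds iff ψ holds at some accessible world.
Let φ = Box (q or not Box p). Evaluate φ at each world:
  w0 (successors {w2, w4, w5}): φ is false.
  w1 (successors {w2, w5, w6}): φ is false.
  w2 (successors {w0, w1, w4, w6}): φ is true.
  w3 (successors {w3, w6}): φ is false.
  w4 (successors {w0, w2, w6}): φ is false.
  w5 (successors {w0, w1}): φ is true.
  w6 (successors {w1, w2, w3, w4}): φ is false.
For instance, at w5:
  At w5: Box (q or not Box p) requires q or not Box p at every successor {w0, w1}.
      At w0: q is true, not Box p is true, so q or not Box p is true.
      At w1: q is false, not Box p is true, so q or not Box p is true.
  So Box (q or not Box p) is true at w5.
Satisfying worlds: {w2, w5}

w2, w5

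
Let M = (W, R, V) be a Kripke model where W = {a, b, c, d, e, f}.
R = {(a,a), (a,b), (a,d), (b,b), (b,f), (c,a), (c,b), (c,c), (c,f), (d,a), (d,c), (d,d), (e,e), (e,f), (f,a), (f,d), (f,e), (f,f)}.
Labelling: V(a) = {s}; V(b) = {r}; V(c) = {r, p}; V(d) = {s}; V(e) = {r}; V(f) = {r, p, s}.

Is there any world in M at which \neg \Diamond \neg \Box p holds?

Let φ = \neg \Diamond \neg \Box p. Evaluate φ at each world:
  a (successors {a, b, d}): φ is false.
  b (successors {b, f}): φ is false.
  c (successors {a, b, c, f}): φ is false.
  d (successors {a, c, d}): φ is false.
  e (successors {e, f}): φ is false.
  f (successors {a, d, e, f}): φ is false.
For instance, at e:
  At e: \Diamond \neg \Box p is true, so \neg \Diamond \neg \Box p is false.
    At e: \Diamond \neg \Box p requires \neg \Box p at some successor in {e, f}.
      \neg \Box p holds at e, so \Diamond \neg \Box p is true at e.

No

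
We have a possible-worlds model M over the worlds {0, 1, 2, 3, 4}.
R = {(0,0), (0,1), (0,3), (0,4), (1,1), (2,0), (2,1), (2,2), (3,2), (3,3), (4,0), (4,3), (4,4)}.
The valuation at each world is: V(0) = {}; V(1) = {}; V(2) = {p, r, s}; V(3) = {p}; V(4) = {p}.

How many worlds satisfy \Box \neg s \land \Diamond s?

Recall that \Box ψ holds at a world iff ψ holds at every accessible world, and \Diamond ψ holds iff ψ holds at some accessible world.
Let φ = \Box \neg s \land \Diamond s. Evaluate φ at each world:
  0 (successors {0, 1, 3, 4}): φ is false.
  1 (successors {1}): φ is false.
  2 (successors {0, 1, 2}): φ is false.
  3 (successors {2, 3}): φ is false.
  4 (successors {0, 3, 4}): φ is false.
For instance, at 2:
  At 2: \Box \neg s is false, \Diamond s is true, so \Box \neg s \land \Diamond s is false.
    At 2: \Box \neg s requires \neg s at every successor {0, 1, 2}.
      \neg s fails at 2, so \Box \neg s is false at 2.
    At 2: \Diamond s requires s at some successor in {0, 1, 2}.
      s holds at 2, so \Diamond s is true at 2.
Satisfying worlds: none.

0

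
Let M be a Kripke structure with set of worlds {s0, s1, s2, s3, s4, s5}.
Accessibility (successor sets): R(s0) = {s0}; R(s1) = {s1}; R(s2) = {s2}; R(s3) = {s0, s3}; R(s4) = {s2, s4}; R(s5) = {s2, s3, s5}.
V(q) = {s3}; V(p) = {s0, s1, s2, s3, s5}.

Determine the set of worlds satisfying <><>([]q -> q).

s0, s1, s2, s3, s4, s5

Let φ = <><>([]q -> q). Evaluate φ at each world:
  s0 (successors {s0}): φ is true.
  s1 (successors {s1}): φ is true.
  s2 (successors {s2}): φ is true.
  s3 (successors {s0, s3}): φ is true.
  s4 (successors {s2, s4}): φ is true.
  s5 (successors {s2, s3, s5}): φ is true.
For instance, at s0:
  At s0: <><>([]q -> q) requires <>([]q -> q) at some successor in {s0}.
    <>([]q -> q) holds at s0, so <><>([]q -> q) is true at s0.
      At s0: <>([]q -> q) requires []q -> q at some successor in {s0}.
        []q -> q holds at s0, so <>([]q -> q) is true at s0.
Satisfying worlds: {s0, s1, s2, s3, s4, s5}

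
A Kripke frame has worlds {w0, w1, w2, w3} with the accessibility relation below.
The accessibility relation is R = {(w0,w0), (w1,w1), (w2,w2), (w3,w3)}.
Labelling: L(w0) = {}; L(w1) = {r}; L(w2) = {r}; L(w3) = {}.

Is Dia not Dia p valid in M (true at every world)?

Let φ = Dia not Dia p. Evaluate φ at each world:
  w0 (successors {w0}): φ is true.
  w1 (successors {w1}): φ is true.
  w2 (successors {w2}): φ is true.
  w3 (successors {w3}): φ is true.
For instance, at w1:
  At w1: Dia not Dia p requires not Dia p at some successor in {w1}.
    not Dia p holds at w1, so Dia not Dia p is true at w1.
      At w1: Dia p is false, so not Dia p is true.

Yes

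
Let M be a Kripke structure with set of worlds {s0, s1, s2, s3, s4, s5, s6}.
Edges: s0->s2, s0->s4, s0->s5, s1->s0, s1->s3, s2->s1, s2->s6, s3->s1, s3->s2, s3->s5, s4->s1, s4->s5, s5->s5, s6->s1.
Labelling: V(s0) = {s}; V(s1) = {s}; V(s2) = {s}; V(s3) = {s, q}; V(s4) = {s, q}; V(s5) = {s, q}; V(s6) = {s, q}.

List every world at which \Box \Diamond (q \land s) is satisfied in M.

Let φ = \Box \Diamond (q \land s). Evaluate φ at each world:
  s0 (successors {s2, s4, s5}): φ is true.
  s1 (successors {s0, s3}): φ is true.
  s2 (successors {s1, s6}): φ is false.
  s3 (successors {s1, s2, s5}): φ is true.
  s4 (successors {s1, s5}): φ is true.
  s5 (successors {s5}): φ is true.
  s6 (successors {s1}): φ is true.
For instance, at s0:
  At s0: \Box \Diamond (q \land s) requires \Diamond (q \land s) at every successor {s2, s4, s5}.
      At s2: \Diamond (q \land s) requires q \land s at some successor in {s1, s6}.
        q \land s holds at s6, so \Diamond (q \land s) is true at s2.
      At s4: \Diamond (q \land s) requires q \land s at some successor in {s1, s5}.
        q \land s holds at s5, so \Diamond (q \land s) is true at s4.
      At s5: \Diamond (q \land s) requires q \land s at some successor in {s5}.
        q \land s holds at s5, so \Diamond (q \land s) is true at s5.
  So \Box \Diamond (q \land s) is true at s0.
Satisfying worlds: {s0, s1, s3, s4, s5, s6}

s0, s1, s3, s4, s5, s6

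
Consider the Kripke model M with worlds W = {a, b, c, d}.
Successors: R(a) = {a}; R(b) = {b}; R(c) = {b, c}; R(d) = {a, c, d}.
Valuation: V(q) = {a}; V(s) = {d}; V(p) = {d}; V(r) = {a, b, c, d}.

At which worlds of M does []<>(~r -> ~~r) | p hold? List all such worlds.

a, b, c, d

Recall that []ψ holds at a world iff ψ holds at every accessible world, and <>ψ holds iff ψ holds at some accessible world.
Let φ = []<>(~r -> ~~r) | p. Evaluate φ at each world:
  a (successors {a}): φ is true.
  b (successors {b}): φ is true.
  c (successors {b, c}): φ is true.
  d (successors {a, c, d}): φ is true.
For instance, at d:
  At d: []<>(~r -> ~~r) is true, p is true, so []<>(~r -> ~~r) | p is true.
    At d: []<>(~r -> ~~r) requires <>(~r -> ~~r) at every successor {a, c, d}.
      At a: <>(~r -> ~~r) is true.
      At c: <>(~r -> ~~r) is true.
      At d: <>(~r -> ~~r) is true.
    So []<>(~r -> ~~r) is true at d.
Satisfying worlds: {a, b, c, d}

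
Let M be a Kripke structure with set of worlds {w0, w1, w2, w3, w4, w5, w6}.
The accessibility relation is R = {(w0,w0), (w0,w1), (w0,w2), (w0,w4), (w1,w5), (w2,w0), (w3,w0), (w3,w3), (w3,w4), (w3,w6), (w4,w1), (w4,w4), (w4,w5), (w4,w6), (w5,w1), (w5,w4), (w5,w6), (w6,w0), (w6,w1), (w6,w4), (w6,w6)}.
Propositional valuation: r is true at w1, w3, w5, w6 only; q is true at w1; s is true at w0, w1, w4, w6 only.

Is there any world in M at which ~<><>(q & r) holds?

No

Let φ = ~<><>(q & r). Evaluate φ at each world:
  w0 (successors {w0, w1, w2, w4}): φ is false.
  w1 (successors {w5}): φ is false.
  w2 (successors {w0}): φ is false.
  w3 (successors {w0, w3, w4, w6}): φ is false.
  w4 (successors {w1, w4, w5, w6}): φ is false.
  w5 (successors {w1, w4, w6}): φ is false.
  w6 (successors {w0, w1, w4, w6}): φ is false.
For instance, at w5:
  At w5: <><>(q & r) is true, so ~<><>(q & r) is false.
    At w5: <><>(q & r) requires <>(q & r) at some successor in {w1, w4, w6}.
      <>(q & r) holds at w4, so <><>(q & r) is true at w5.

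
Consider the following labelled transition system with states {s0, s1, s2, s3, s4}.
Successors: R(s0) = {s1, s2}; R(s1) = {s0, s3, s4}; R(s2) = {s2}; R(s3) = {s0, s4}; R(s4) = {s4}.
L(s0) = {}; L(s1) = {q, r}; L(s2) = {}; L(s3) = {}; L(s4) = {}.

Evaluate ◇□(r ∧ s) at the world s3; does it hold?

At s3: ◇□(r ∧ s) requires □(r ∧ s) at some successor in {s0, s4}.
  At s0: □(r ∧ s) is false.
  At s4: □(r ∧ s) is false.
So ◇□(r ∧ s) is false at s3.

No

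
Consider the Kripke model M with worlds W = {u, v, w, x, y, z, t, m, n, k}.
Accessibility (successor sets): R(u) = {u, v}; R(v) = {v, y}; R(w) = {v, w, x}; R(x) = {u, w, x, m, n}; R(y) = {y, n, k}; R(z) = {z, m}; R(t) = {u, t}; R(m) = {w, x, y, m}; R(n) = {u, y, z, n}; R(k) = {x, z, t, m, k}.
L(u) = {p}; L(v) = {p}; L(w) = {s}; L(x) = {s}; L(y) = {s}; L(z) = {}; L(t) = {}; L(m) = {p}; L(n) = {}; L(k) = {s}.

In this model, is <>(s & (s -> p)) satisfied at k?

At k: <>(s & (s -> p)) requires s & (s -> p) at some successor in {x, z, t, m, k}.
  At x: s & (s -> p) is false.
  At z: s & (s -> p) is false.
  At t: s & (s -> p) is false.
  At m: s & (s -> p) is false.
  At k: s & (s -> p) is false.
So <>(s & (s -> p)) is false at k.

No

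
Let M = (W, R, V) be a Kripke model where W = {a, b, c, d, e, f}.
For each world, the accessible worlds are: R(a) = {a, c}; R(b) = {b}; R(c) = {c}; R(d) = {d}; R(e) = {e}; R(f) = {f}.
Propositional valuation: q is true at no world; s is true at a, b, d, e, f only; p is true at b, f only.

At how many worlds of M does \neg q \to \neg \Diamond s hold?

1

Let φ = \neg q \to \neg \Diamond s. Evaluate φ at each world:
  a (successors {a, c}): φ is false.
  b (successors {b}): φ is false.
  c (successors {c}): φ is true.
  d (successors {d}): φ is false.
  e (successors {e}): φ is false.
  f (successors {f}): φ is false.
For instance, at f:
  At f: \neg q is true, \neg \Diamond s is false, so \neg q \to \neg \Diamond s is false.
    At f: \Diamond s is true, so \neg \Diamond s is false.
      At f: \Diamond s requires s at some successor in {f}.
        s holds at f, so \Diamond s is true at f.
Satisfying worlds: {c}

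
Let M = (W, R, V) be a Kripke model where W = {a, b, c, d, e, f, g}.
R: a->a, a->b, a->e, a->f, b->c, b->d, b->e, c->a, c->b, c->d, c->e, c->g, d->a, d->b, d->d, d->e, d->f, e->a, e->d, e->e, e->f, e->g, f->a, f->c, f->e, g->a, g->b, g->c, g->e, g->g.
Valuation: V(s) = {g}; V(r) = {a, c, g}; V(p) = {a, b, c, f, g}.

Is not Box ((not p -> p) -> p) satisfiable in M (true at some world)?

Recall that Box ψ holds at a world iff ψ holds at every accessible world, and Dia ψ holds iff ψ holds at some accessible world.
Let φ = not Box ((not p -> p) -> p). Evaluate φ at each world:
  a (successors {a, b, e, f}): φ is false.
  b (successors {c, d, e}): φ is false.
  c (successors {a, b, d, e, g}): φ is false.
  d (successors {a, b, d, e, f}): φ is false.
  e (successors {a, d, e, f, g}): φ is false.
  f (successors {a, c, e}): φ is false.
  g (successors {a, b, c, e, g}): φ is false.
For instance, at d:
  At d: Box ((not p -> p) -> p) is true, so not Box ((not p -> p) -> p) is false.
    At d: Box ((not p -> p) -> p) requires (not p -> p) -> p at every successor {a, b, d, e, f}.
      At a: (not p -> p) -> p is true.
      At b: (not p -> p) -> p is true.
      At d: (not p -> p) -> p is true.
      At e: (not p -> p) -> p is true.
      At f: (not p -> p) -> p is true.
    So Box ((not p -> p) -> p) is true at d.

No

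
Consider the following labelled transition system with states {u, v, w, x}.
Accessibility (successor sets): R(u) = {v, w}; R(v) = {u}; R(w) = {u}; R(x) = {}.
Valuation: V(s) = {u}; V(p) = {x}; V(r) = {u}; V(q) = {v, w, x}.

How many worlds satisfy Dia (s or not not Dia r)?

3

Let φ = Dia (s or not not Dia r). Evaluate φ at each world:
  u (successors {v, w}): φ is true.
  v (successors {u}): φ is true.
  w (successors {u}): φ is true.
  x (successors ∅): φ is false.
For instance, at w:
  At w: Dia (s or not not Dia r) requires s or not not Dia r at some successor in {u}.
    s or not not Dia r holds at u, so Dia (s or not not Dia r) is true at w.
      At u: s is true, not not Dia r is false, so s or not not Dia r is true.
Satisfying worlds: {u, v, w}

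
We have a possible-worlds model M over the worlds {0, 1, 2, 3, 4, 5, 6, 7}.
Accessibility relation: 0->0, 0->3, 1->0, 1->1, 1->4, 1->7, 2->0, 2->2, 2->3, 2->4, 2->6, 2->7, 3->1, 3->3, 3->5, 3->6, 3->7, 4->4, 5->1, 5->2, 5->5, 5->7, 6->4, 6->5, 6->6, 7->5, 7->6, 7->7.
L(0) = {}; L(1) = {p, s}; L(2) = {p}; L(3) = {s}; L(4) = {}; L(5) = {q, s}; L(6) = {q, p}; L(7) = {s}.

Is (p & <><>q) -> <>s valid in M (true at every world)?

Recall that <>ψ holds at a world iff ψ holds at some accessible world.
Let φ = (p & <><>q) -> <>s. Evaluate φ at each world:
  0 (successors {0, 3}): φ is true.
  1 (successors {0, 1, 4, 7}): φ is true.
  2 (successors {0, 2, 3, 4, 6, 7}): φ is true.
  3 (successors {1, 3, 5, 6, 7}): φ is true.
  4 (successors {4}): φ is true.
  5 (successors {1, 2, 5, 7}): φ is true.
  6 (successors {4, 5, 6}): φ is true.
  7 (successors {5, 6, 7}): φ is true.
For instance, at 2:
  At 2: p & <><>q is true, <>s is true, so (p & <><>q) -> <>s is true.
    At 2: p is true, <><>q is true, so p & <><>q is true.
      At 2: <><>q requires <>q at some successor in {0, 2, 3, 4, 6, 7}.
        <>q holds at 2, so <><>q is true at 2.
    At 2: <>s requires s at some successor in {0, 2, 3, 4, 6, 7}.
      s holds at 3, so <>s is true at 2.

Yes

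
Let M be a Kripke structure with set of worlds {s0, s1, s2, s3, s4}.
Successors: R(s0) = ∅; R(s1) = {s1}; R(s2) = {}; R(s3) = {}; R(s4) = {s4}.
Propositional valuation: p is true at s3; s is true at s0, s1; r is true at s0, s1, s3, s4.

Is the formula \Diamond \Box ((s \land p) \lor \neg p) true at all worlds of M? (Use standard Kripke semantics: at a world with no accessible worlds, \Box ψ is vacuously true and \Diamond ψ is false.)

No

Recall that \Box ψ holds at a world iff ψ holds at every accessible world, and \Diamond ψ holds iff ψ holds at some accessible world.
Let φ = \Diamond \Box ((s \land p) \lor \neg p). Evaluate φ at each world:
  s0 (successors ∅): φ is false.
  s1 (successors {s1}): φ is true.
  s2 (successors ∅): φ is false.
  s3 (successors ∅): φ is false.
  s4 (successors {s4}): φ is true.
Detail at s0 (counterexample):
  At s0: no accessible worlds, so \Diamond \Box ((s \land p) \lor \neg p) is false.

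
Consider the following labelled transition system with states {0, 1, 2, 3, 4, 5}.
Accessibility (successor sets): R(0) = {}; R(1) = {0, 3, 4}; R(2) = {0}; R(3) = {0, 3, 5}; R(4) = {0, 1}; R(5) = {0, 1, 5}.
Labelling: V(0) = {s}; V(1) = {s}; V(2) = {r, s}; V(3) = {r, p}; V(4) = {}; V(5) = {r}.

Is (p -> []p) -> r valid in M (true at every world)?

No

Let φ = (p -> []p) -> r. Evaluate φ at each world:
  0 (successors ∅): φ is false.
  1 (successors {0, 3, 4}): φ is false.
  2 (successors {0}): φ is true.
  3 (successors {0, 3, 5}): φ is true.
  4 (successors {0, 1}): φ is false.
  5 (successors {0, 1, 5}): φ is true.
Detail at 0 (counterexample):
  At 0: p -> []p is true, r is false, so (p -> []p) -> r is false.
    At 0: p is false, []p is true, so p -> []p is true.
      At 0: no accessible worlds, so []p holds vacuously.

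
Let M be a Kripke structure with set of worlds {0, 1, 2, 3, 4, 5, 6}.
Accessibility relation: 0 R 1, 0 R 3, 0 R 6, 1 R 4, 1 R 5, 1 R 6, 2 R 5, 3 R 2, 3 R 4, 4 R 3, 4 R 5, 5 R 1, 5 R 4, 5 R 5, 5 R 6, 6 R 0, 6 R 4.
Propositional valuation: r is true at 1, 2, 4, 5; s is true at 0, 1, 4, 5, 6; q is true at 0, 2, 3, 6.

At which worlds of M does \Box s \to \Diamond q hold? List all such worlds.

Let φ = \Box s \to \Diamond q. Evaluate φ at each world:
  0 (successors {1, 3, 6}): φ is true.
  1 (successors {4, 5, 6}): φ is true.
  2 (successors {5}): φ is false.
  3 (successors {2, 4}): φ is true.
  4 (successors {3, 5}): φ is true.
  5 (successors {1, 4, 5, 6}): φ is true.
  6 (successors {0, 4}): φ is true.
For instance, at 1:
  At 1: \Box s is true, \Diamond q is true, so \Box s \to \Diamond q is true.
    At 1: \Box s requires s at every successor {4, 5, 6}.
      At 4: s is true.
      At 5: s is true.
      At 6: s is true.
    So \Box s is true at 1.
    At 1: \Diamond q requires q at some successor in {4, 5, 6}.
      q holds at 6, so \Diamond q is true at 1.
Satisfying worlds: {0, 1, 3, 4, 5, 6}

0, 1, 3, 4, 5, 6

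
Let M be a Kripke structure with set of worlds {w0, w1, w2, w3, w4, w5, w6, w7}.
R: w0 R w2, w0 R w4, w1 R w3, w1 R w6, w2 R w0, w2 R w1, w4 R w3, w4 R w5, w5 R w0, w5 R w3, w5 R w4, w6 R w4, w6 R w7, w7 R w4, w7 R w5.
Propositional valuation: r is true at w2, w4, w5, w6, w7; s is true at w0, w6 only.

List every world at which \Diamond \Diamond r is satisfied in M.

Let φ = \Diamond \Diamond r. Evaluate φ at each world:
  w0 (successors {w2, w4}): φ is true.
  w1 (successors {w3, w6}): φ is true.
  w2 (successors {w0, w1}): φ is true.
  w3 (successors ∅): φ is false.
  w4 (successors {w3, w5}): φ is true.
  w5 (successors {w0, w3, w4}): φ is true.
  w6 (successors {w4, w7}): φ is true.
  w7 (successors {w4, w5}): φ is true.
For instance, at w5:
  At w5: \Diamond \Diamond r requires \Diamond r at some successor in {w0, w3, w4}.
    \Diamond r holds at w0, so \Diamond \Diamond r is true at w5.
      At w0: \Diamond r requires r at some successor in {w2, w4}.
        r holds at w2, so \Diamond r is true at w0.
Satisfying worlds: {w0, w1, w2, w4, w5, w6, w7}

w0, w1, w2, w4, w5, w6, w7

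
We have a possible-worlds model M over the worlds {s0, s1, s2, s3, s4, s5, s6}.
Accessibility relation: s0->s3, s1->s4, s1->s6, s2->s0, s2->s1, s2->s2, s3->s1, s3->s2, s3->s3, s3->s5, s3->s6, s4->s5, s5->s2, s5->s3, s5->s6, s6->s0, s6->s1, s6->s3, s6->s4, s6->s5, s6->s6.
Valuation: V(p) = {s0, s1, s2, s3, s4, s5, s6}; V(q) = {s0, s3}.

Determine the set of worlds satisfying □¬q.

Recall that □ψ holds at a world iff ψ holds at every accessible world, and ◇ψ holds iff ψ holds at some accessible world.
Let φ = □¬q. Evaluate φ at each world:
  s0 (successors {s3}): φ is false.
  s1 (successors {s4, s6}): φ is true.
  s2 (successors {s0, s1, s2}): φ is false.
  s3 (successors {s1, s2, s3, s5, s6}): φ is false.
  s4 (successors {s5}): φ is true.
  s5 (successors {s2, s3, s6}): φ is false.
  s6 (successors {s0, s1, s3, s4, s5, s6}): φ is false.
For instance, at s0:
  At s0: □¬q requires ¬q at every successor {s3}.
    ¬q fails at s3, so □¬q is false at s0.
Satisfying worlds: {s1, s4}

s1, s4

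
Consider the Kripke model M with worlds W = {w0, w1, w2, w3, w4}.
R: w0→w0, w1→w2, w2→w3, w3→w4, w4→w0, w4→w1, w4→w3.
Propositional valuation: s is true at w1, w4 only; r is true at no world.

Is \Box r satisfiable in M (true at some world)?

Let φ = \Box r. Evaluate φ at each world:
  w0 (successors {w0}): φ is false.
  w1 (successors {w2}): φ is false.
  w2 (successors {w3}): φ is false.
  w3 (successors {w4}): φ is false.
  w4 (successors {w0, w1, w3}): φ is false.
For instance, at w3:
  At w3: \Box r requires r at every successor {w4}.
    r fails at w4, so \Box r is false at w3.

No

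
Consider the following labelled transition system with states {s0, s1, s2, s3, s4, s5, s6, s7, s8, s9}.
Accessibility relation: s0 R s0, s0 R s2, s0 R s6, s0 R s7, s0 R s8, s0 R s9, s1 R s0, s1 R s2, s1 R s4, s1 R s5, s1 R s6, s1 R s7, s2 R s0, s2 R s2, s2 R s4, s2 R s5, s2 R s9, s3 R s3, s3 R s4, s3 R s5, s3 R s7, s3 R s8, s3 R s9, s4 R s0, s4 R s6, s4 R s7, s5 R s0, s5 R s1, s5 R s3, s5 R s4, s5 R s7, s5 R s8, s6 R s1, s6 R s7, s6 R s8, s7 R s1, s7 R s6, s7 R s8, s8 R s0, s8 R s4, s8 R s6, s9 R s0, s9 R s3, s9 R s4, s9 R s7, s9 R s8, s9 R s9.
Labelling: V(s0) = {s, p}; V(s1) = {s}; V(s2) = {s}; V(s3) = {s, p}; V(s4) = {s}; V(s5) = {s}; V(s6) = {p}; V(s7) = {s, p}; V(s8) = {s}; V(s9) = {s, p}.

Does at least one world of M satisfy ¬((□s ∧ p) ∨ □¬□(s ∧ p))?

Let φ = ¬((□s ∧ p) ∨ □¬□(s ∧ p)). Evaluate φ at each world:
  s0 (successors {s0, s2, s6, s7, s8, s9}): φ is false.
  s1 (successors {s0, s2, s4, s5, s6, s7}): φ is false.
  s2 (successors {s0, s2, s4, s5, s9}): φ is false.
  s3 (successors {s3, s4, s5, s7, s8, s9}): φ is false.
  s4 (successors {s0, s6, s7}): φ is false.
  s5 (successors {s0, s1, s3, s4, s7, s8}): φ is false.
  s6 (successors {s1, s7, s8}): φ is false.
  s7 (successors {s1, s6, s8}): φ is false.
  s8 (successors {s0, s4, s6}): φ is false.
  s9 (successors {s0, s3, s4, s7, s8, s9}): φ is false.
For instance, at s0:
  At s0: (□s ∧ p) ∨ □¬□(s ∧ p) is true, so ¬((□s ∧ p) ∨ □¬□(s ∧ p)) is false.
    At s0: □s ∧ p is false, □¬□(s ∧ p) is true, so (□s ∧ p) ∨ □¬□(s ∧ p) is true.
      At s0: □s is false, p is true, so □s ∧ p is false.
      At s0: □¬□(s ∧ p) requires ¬□(s ∧ p) at every successor {s0, s2, s6, s7, s8, s9}.
        At s0: ¬□(s ∧ p) is true.
        At s2: ¬□(s ∧ p) is true.
        At s6: ¬□(s ∧ p) is true.
        At s7: ¬□(s ∧ p) is true.
        At s8: ¬□(s ∧ p) is true.
        At s9: ¬□(s ∧ p) is true.
      So □¬□(s ∧ p) is true at s0.

No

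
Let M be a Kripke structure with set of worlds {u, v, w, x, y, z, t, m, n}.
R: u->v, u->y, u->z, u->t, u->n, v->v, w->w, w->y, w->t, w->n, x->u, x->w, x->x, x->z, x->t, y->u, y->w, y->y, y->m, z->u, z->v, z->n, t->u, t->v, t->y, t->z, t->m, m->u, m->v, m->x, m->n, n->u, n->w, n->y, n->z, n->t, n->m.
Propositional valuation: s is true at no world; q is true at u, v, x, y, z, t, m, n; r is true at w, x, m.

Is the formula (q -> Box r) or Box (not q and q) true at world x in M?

No

Recall that Box ψ holds at a world iff ψ holds at every accessible world, and Dia ψ holds iff ψ holds at some accessible world.
At x: q -> Box r is false, Box (not q and q) is false, so (q -> Box r) or Box (not q and q) is false.
  At x: q is true, Box r is false, so q -> Box r is false.
    At x: Box r requires r at every successor {u, w, x, z, t}.
      r fails at u, so Box r is false at x.
  At x: Box (not q and q) requires not q and q at every successor {u, w, x, z, t}.
    not q and q fails at u, so Box (not q and q) is false at x.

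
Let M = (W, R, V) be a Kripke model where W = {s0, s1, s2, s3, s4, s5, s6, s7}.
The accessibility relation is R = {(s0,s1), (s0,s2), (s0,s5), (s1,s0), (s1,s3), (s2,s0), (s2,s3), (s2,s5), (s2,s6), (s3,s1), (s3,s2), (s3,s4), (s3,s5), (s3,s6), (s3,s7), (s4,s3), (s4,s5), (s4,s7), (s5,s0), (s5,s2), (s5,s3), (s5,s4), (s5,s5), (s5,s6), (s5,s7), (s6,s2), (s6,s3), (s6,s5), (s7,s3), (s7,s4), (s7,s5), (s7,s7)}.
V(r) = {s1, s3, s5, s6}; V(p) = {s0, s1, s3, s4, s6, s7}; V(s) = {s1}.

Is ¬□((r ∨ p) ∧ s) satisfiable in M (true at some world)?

Let φ = ¬□((r ∨ p) ∧ s). Evaluate φ at each world:
  s0 (successors {s1, s2, s5}): φ is true.
  s1 (successors {s0, s3}): φ is true.
  s2 (successors {s0, s3, s5, s6}): φ is true.
  s3 (successors {s1, s2, s4, s5, s6, s7}): φ is true.
  s4 (successors {s3, s5, s7}): φ is true.
  s5 (successors {s0, s2, s3, s4, s5, s6, s7}): φ is true.
  s6 (successors {s2, s3, s5}): φ is true.
  s7 (successors {s3, s4, s5, s7}): φ is true.
Detail at s0 (witness):
  At s0: □((r ∨ p) ∧ s) is false, so ¬□((r ∨ p) ∧ s) is true.
    At s0: □((r ∨ p) ∧ s) requires (r ∨ p) ∧ s at every successor {s1, s2, s5}.
      (r ∨ p) ∧ s fails at s2, so □((r ∨ p) ∧ s) is false at s0.

Yes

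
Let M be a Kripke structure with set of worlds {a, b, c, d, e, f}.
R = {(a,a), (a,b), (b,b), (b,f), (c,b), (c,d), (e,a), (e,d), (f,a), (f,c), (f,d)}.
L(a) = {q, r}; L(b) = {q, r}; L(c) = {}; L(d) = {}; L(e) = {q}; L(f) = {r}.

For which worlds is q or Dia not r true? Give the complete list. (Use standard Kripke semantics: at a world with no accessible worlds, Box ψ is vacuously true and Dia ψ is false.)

a, b, c, e, f

Let φ = q or Dia not r. Evaluate φ at each world:
  a (successors {a, b}): φ is true.
  b (successors {b, f}): φ is true.
  c (successors {b, d}): φ is true.
  d (successors ∅): φ is false.
  e (successors {a, d}): φ is true.
  f (successors {a, c, d}): φ is true.
For instance, at c:
  At c: q is false, Dia not r is true, so q or Dia not r is true.
    At c: Dia not r requires not r at some successor in {b, d}.
      not r holds at d, so Dia not r is true at c.
Satisfying worlds: {a, b, c, e, f}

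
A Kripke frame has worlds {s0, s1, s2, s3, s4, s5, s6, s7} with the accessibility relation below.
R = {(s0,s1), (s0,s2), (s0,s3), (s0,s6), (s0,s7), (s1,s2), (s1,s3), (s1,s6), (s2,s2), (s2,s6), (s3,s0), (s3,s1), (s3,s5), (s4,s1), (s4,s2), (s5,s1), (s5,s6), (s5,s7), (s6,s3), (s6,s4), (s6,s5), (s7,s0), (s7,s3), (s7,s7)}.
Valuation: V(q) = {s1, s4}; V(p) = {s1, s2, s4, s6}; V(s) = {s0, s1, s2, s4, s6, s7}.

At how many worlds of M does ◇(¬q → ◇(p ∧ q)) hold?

Recall that ◇ψ holds at a world iff ψ holds at some accessible world.
Let φ = ◇(¬q → ◇(p ∧ q)). Evaluate φ at each world:
  s0 (successors {s1, s2, s3, s6, s7}): φ is true.
  s1 (successors {s2, s3, s6}): φ is true.
  s2 (successors {s2, s6}): φ is true.
  s3 (successors {s0, s1, s5}): φ is true.
  s4 (successors {s1, s2}): φ is true.
  s5 (successors {s1, s6, s7}): φ is true.
  s6 (successors {s3, s4, s5}): φ is true.
  s7 (successors {s0, s3, s7}): φ is true.
For instance, at s7:
  At s7: ◇(¬q → ◇(p ∧ q)) requires ¬q → ◇(p ∧ q) at some successor in {s0, s3, s7}.
    ¬q → ◇(p ∧ q) holds at s0, so ◇(¬q → ◇(p ∧ q)) is true at s7.
      At s0: ¬q is true, ◇(p ∧ q) is true, so ¬q → ◇(p ∧ q) is true.
Satisfying worlds: {s0, s1, s2, s3, s4, s5, s6, s7}

8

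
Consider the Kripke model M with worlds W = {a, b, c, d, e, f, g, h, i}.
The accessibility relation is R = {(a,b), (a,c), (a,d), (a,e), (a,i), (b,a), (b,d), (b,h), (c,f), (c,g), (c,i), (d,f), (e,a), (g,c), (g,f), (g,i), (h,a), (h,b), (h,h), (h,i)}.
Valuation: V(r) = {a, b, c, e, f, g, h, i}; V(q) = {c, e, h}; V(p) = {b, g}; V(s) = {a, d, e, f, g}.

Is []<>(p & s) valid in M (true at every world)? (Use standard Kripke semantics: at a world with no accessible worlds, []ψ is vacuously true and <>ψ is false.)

No

Recall that []ψ holds at a world iff ψ holds at every accessible world, and <>ψ holds iff ψ holds at some accessible world.
Let φ = []<>(p & s). Evaluate φ at each world:
  a (successors {b, c, d, e, i}): φ is false.
  b (successors {a, d, h}): φ is false.
  c (successors {f, g, i}): φ is false.
  d (successors {f}): φ is false.
  e (successors {a}): φ is false.
  f (successors ∅): φ is true.
  g (successors {c, f, i}): φ is false.
  h (successors {a, b, h, i}): φ is false.
  i (successors ∅): φ is true.
Detail at a (counterexample):
  At a: []<>(p & s) requires <>(p & s) at every successor {b, c, d, e, i}.
    <>(p & s) fails at b, so []<>(p & s) is false at a.
      At b: <>(p & s) requires p & s at some successor in {a, d, h}.
        At a: p & s is false.
        At d: p & s is false.
        At h: p & s is false.
      So <>(p & s) is false at b.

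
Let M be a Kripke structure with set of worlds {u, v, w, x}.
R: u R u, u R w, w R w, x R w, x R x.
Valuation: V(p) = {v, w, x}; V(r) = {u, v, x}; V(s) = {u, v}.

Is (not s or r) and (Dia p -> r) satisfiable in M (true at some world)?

Let φ = (not s or r) and (Dia p -> r). Evaluate φ at each world:
  u (successors {u, w}): φ is true.
  v (successors ∅): φ is true.
  w (successors {w}): φ is false.
  x (successors {w, x}): φ is true.
Detail at u (witness):
  At u: not s or r is true, Dia p -> r is true, so (not s or r) and (Dia p -> r) is true.
    At u: Dia p is true, r is true, so Dia p -> r is true.
      At u: Dia p requires p at some successor in {u, w}.
        p holds at w, so Dia p is true at u.

Yes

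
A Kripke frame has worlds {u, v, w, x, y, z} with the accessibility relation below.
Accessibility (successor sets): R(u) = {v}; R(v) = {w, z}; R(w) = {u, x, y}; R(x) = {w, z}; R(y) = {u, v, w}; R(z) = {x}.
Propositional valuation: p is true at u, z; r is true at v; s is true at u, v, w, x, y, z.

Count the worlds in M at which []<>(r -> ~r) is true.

Let φ = []<>(r -> ~r). Evaluate φ at each world:
  u (successors {v}): φ is true.
  v (successors {w, z}): φ is true.
  w (successors {u, x, y}): φ is false.
  x (successors {w, z}): φ is true.
  y (successors {u, v, w}): φ is false.
  z (successors {x}): φ is true.
For instance, at x:
  At x: []<>(r -> ~r) requires <>(r -> ~r) at every successor {w, z}.
      At w: <>(r -> ~r) requires r -> ~r at some successor in {u, x, y}.
        r -> ~r holds at u, so <>(r -> ~r) is true at w.
      At z: <>(r -> ~r) requires r -> ~r at some successor in {x}.
        r -> ~r holds at x, so <>(r -> ~r) is true at z.
  So []<>(r -> ~r) is true at x.
Satisfying worlds: {u, v, x, z}

4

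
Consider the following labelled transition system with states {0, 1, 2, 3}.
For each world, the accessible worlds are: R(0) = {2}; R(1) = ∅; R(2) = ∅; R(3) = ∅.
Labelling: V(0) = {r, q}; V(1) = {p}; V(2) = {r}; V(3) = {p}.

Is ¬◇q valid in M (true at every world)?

Let φ = ¬◇q. Evaluate φ at each world:
  0 (successors {2}): φ is true.
  1 (successors ∅): φ is true.
  2 (successors ∅): φ is true.
  3 (successors ∅): φ is true.
For instance, at 0:
  At 0: ◇q is false, so ¬◇q is true.
    At 0: ◇q requires q at some successor in {2}.
      At 2: q is false.
    So ◇q is false at 0.

Yes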